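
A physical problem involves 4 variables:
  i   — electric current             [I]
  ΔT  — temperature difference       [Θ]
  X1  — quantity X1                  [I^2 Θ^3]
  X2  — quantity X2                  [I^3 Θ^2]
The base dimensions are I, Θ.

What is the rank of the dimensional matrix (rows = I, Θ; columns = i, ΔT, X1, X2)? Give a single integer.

2

Write exponents as rows I,Θ / cols i,ΔT,X1,X2:
  I: [ 1  0  2  3]
  Θ: [ 0  1  3  2]
Echelon form has 2 nonzero rows (pivots: i,ΔT)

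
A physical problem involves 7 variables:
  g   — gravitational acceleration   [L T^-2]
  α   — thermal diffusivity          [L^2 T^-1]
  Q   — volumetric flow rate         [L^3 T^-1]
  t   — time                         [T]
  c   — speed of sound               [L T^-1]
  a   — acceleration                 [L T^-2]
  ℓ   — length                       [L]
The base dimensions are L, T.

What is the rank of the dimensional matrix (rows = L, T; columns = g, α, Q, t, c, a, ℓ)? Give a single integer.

2

Write exponents as rows L,T / cols g,α,Q,t,c,a,ℓ:
  L: [ 1  2  3  0  1  1  1]
  T: [-2 -1 -1  1 -1 -2  0]
Row reduction gives pivot columns g,α; rank = 2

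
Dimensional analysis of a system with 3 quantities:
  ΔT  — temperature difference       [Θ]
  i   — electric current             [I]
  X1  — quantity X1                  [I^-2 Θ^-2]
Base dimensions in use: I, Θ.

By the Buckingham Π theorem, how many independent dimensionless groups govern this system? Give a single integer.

Write exponents as rows I,Θ / cols ΔT,i,X1:
  I: [ 0  1 -2]
  Θ: [ 1  0 -2]
RREF → pivots at {ΔT,i} ⇒ r = 2
3 vars − rank 2 = 1 Π group

1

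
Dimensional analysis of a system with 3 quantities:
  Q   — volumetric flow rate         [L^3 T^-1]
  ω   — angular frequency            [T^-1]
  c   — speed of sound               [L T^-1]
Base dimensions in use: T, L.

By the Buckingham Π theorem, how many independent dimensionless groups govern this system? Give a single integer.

1

Write exponents as rows T,L / cols Q,ω,c:
  T: [-1 -1 -1]
  L: [ 3  0  1]
RREF → pivots at {Q,ω} ⇒ r = 2
3 vars − rank 2 = 1 Π group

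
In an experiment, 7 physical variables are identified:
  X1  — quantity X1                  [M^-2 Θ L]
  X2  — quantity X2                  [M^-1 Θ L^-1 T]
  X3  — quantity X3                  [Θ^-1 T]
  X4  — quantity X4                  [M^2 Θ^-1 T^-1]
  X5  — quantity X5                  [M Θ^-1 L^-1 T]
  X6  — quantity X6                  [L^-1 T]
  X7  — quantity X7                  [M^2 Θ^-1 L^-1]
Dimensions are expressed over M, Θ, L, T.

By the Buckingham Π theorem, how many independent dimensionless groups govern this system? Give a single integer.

Exponent matrix [M,Θ,L,T] × [X1,X2,X3,X4,X5,X6,X7]:
  M: [-2 -1  0  2  1  0  2]
  Θ: [ 1  1 -1 -1 -1  0 -1]
  L: [ 1 -1  0  0 -1 -1 -1]
  T: [ 0  1  1 -1  1  1  0]
RREF → pivots at {X1,X2,X3} ⇒ r = 3
n=7, r=3 ⇒ 4 dimensionless groups

4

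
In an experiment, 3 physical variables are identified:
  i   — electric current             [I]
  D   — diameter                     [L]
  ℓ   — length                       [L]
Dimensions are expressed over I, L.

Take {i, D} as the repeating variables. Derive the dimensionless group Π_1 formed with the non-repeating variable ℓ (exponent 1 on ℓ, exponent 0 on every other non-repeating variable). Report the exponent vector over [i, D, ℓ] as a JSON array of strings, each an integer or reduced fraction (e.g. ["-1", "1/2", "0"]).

Exponent matrix [I,L] × [i,D,ℓ]:
  I: [ 1  0  0]
  L: [ 0  1  1]
Echelon form has 2 nonzero rows (pivots: i,D)
Repeat: i,D; free: ℓ
RREF:
  r0: [   1    0    0]
  r1: [   0    1    1]
Fix exponent of ℓ at 1; solve each RREF row for its pivot's exponent:
  r0: exp(i) + (0)·1 = 0 ⇒ exp(i) = 0
  r1: exp(D) + (1)·1 = 0 ⇒ exp(D) = -1
Π_1 = D^-1 · ℓ

["0", "-1", "1"]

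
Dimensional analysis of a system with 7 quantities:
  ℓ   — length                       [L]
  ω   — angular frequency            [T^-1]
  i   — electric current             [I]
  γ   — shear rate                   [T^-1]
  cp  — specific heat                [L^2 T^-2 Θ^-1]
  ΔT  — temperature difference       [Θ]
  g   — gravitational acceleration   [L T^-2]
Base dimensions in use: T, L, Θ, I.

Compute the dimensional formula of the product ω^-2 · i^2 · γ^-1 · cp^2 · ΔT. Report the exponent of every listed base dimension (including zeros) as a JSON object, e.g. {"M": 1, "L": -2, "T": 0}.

Write exponents as rows T,L,Θ,I / cols ℓ,ω,i,γ,cp,ΔT,g:
  T: [ 0 -1  0 -1 -2  0 -2]
  L: [ 1  0  0  0  2  0  1]
  Θ: [ 0  0  0  0 -1  1  0]
  I: [ 0  0  1  0  0  0  0]
  [T]: (-2)·-1+(2)·0+(-1)·-1+(2)·-2+(1)·0 = -1
  [L]: (-2)·0+(2)·0+(-1)·0+(2)·2+(1)·0 = 4
  [Θ]: (-2)·0+(2)·0+(-1)·0+(2)·-1+(1)·1 = -1
  [I]: (-2)·0+(2)·1+(-1)·0+(2)·0+(1)·0 = 2
⇒ T^-1 L^4 Θ^-1 I^2

{"T": -1, "L": 4, "Θ": -1, "I": 2}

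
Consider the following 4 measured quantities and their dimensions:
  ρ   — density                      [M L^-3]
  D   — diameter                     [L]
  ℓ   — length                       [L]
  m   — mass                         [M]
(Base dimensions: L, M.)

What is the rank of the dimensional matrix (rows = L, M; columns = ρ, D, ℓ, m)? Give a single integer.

2

Write exponents as rows L,M / cols ρ,D,ℓ,m:
  L: [-3  1  1  0]
  M: [ 1  0  0  1]
RREF → pivots at {ρ,D} ⇒ r = 2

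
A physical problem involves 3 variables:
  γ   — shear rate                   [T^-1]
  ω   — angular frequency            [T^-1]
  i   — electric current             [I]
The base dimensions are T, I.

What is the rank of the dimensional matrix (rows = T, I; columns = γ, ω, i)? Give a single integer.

Exponent matrix [T,I] × [γ,ω,i]:
  T: [-1 -1  0]
  I: [ 0  0  1]
Row reduction gives pivot columns γ,i; rank = 2

2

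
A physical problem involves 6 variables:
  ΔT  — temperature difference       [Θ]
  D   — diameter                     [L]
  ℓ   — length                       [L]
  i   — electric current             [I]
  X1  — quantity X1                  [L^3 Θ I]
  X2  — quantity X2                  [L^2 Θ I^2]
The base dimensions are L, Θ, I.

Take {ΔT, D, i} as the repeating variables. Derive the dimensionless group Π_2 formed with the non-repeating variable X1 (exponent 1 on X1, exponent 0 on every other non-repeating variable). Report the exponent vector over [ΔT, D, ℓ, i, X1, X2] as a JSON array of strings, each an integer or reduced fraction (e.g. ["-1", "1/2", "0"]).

Write exponents as rows L,Θ,I / cols ΔT,D,ℓ,i,X1,X2:
  L: [ 0  1  1  0  3  2]
  Θ: [ 1  0  0  0  1  1]
  I: [ 0  0  0  1  1  2]
Row reduction gives pivot columns ΔT,D,i; rank = 3
Pivot set = {ΔT,D,i}, free = {ℓ,X1,X2}
RREF:
  r0: [   1    0    0    0    1    1]
  r1: [   0    1    1    0    3    2]
  r2: [   0    0    0    1    1    2]
Fix exponent of X1 at 1, ℓ at 0, X2 at 0; solve each RREF row for its pivot's exponent:
  r0: exp(ΔT) + (1)·1 = 0 ⇒ exp(ΔT) = -1
  r1: exp(D) + (3)·1 = 0 ⇒ exp(D) = -3
  r2: exp(i) + (1)·1 = 0 ⇒ exp(i) = -1
Π_2 = ΔT^-1 · D^-3 · i^-1 · X1

["-1", "-3", "0", "-1", "1", "0"]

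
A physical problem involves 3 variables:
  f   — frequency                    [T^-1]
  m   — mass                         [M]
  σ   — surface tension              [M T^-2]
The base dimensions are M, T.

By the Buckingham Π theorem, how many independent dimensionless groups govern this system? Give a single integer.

1

Exponent matrix [M,T] × [f,m,σ]:
  M: [ 0  1  1]
  T: [-1  0 -2]
RREF → pivots at {f,m} ⇒ r = 2
Π count = n − r = 3 − 2 = 1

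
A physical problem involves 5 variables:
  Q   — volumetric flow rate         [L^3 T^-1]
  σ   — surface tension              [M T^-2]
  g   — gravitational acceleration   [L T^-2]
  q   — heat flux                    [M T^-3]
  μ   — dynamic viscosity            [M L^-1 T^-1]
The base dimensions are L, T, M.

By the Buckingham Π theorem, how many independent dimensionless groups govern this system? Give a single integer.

Write exponents as rows L,T,M / cols Q,σ,g,q,μ:
  L: [ 3  0  1  0 -1]
  T: [-1 -2 -2 -3 -1]
  M: [ 0  1  0  1  1]
Row reduction gives pivot columns Q,σ,g; rank = 3
5 vars − rank 3 = 2 Π groups

2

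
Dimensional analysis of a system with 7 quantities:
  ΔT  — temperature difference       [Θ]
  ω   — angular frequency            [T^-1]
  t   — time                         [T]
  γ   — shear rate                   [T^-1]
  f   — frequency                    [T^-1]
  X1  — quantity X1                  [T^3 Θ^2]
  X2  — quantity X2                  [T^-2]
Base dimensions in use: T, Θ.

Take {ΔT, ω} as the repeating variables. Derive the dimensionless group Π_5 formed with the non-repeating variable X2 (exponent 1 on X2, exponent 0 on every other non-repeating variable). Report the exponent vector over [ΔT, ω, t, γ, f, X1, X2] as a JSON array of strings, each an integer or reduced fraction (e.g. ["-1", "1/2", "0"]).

["0", "-2", "0", "0", "0", "0", "1"]

Write exponents as rows T,Θ / cols ΔT,ω,t,γ,f,X1,X2:
  T: [ 0 -1  1 -1 -1  3 -2]
  Θ: [ 1  0  0  0  0  2  0]
Echelon form has 2 nonzero rows (pivots: ΔT,ω)
Repeat: ΔT,ω; free: t,γ,f,X1,X2
RREF:
  r0: [   1    0    0    0    0    2    0]
  r1: [   0    1   -1    1    1   -3    2]
Fix exponent of X2 at 1, t at 0, γ at 0, f at 0, X1 at 0; solve each RREF row for its pivot's exponent:
  r0: exp(ΔT) + (0)·1 = 0 ⇒ exp(ΔT) = 0
  r1: exp(ω) + (2)·1 = 0 ⇒ exp(ω) = -2
Π_5 = ω^-2 · X2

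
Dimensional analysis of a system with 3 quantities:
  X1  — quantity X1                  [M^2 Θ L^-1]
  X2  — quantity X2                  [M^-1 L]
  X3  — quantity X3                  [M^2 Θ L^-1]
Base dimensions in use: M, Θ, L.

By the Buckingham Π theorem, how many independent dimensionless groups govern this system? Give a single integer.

Dimensional matrix (M×Θ×L by X1×X2×X3):
  M: [ 2 -1  2]
  Θ: [ 1  0  1]
  L: [-1  1 -1]
Echelon form has 2 nonzero rows (pivots: X1,X2)
3 vars − rank 2 = 1 Π group

1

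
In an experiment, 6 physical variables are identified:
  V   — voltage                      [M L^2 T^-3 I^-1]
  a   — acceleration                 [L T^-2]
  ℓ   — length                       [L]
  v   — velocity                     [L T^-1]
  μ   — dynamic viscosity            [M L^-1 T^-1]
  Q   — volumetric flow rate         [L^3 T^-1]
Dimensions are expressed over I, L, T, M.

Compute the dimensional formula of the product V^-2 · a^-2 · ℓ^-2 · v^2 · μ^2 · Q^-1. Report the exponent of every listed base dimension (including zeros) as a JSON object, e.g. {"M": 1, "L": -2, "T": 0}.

Write exponents as rows I,L,T,M / cols V,a,ℓ,v,μ,Q:
  I: [-1  0  0  0  0  0]
  L: [ 2  1  1  1 -1  3]
  T: [-3 -2  0 -1 -1 -1]
  M: [ 1  0  0  0  1  0]
  [I]: (-2)·-1+(-2)·0+(-2)·0+(2)·0+(2)·0+(-1)·0 = 2
  [L]: (-2)·2+(-2)·1+(-2)·1+(2)·1+(2)·-1+(-1)·3 = -11
  [T]: (-2)·-3+(-2)·-2+(-2)·0+(2)·-1+(2)·-1+(-1)·-1 = 7
  [M]: (-2)·1+(-2)·0+(-2)·0+(2)·0+(2)·1+(-1)·0 = 0
⇒ I^2 L^-11 T^7

{"I": 2, "L": -11, "T": 7, "M": 0}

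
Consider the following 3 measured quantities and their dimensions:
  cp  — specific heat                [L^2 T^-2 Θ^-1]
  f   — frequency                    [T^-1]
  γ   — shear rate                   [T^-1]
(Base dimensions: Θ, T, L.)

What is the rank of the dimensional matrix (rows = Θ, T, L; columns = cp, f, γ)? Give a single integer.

Exponent matrix [Θ,T,L] × [cp,f,γ]:
  Θ: [-1  0  0]
  T: [-2 -1 -1]
  L: [ 2  0  0]
Echelon form has 2 nonzero rows (pivots: cp,f)

2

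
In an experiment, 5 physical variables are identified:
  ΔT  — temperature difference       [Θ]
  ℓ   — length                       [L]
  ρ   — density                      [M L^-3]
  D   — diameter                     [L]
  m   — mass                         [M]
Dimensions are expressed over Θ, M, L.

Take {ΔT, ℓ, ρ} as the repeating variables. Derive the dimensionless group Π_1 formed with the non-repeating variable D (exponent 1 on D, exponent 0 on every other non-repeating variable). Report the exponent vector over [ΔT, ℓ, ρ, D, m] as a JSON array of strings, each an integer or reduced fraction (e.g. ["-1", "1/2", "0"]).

Dimensional matrix (Θ×M×L by ΔT×ℓ×ρ×D×m):
  Θ: [ 1  0  0  0  0]
  M: [ 0  0  1  0  1]
  L: [ 0  1 -3  1  0]
Row reduction gives pivot columns ΔT,ℓ,ρ; rank = 3
Repeat: ΔT,ℓ,ρ; free: D,m
RREF:
  r0: [   1    0    0    0    0]
  r1: [   0    1    0    1    3]
  r2: [   0    0    1    0    1]
Fix exponent of D at 1, m at 0; solve each RREF row for its pivot's exponent:
  r0: exp(ΔT) + (0)·1 = 0 ⇒ exp(ΔT) = 0
  r1: exp(ℓ) + (1)·1 = 0 ⇒ exp(ℓ) = -1
  r2: exp(ρ) + (0)·1 = 0 ⇒ exp(ρ) = 0
Π_1 = ℓ^-1 · D

["0", "-1", "0", "1", "0"]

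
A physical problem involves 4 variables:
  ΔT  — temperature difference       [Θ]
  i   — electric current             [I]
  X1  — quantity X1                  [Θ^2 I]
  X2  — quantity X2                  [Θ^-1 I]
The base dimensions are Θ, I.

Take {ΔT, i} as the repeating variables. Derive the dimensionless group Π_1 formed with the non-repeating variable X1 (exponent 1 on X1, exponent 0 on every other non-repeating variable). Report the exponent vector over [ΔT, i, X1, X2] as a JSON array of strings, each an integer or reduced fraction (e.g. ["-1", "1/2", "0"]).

Write exponents as rows Θ,I / cols ΔT,i,X1,X2:
  Θ: [ 1  0  2 -1]
  I: [ 0  1  1  1]
Echelon form has 2 nonzero rows (pivots: ΔT,i)
Repeat: ΔT,i; free: X1,X2
RREF:
  r0: [   1    0    2   -1]
  r1: [   0    1    1    1]
Fix exponent of X1 at 1, X2 at 0; solve each RREF row for its pivot's exponent:
  r0: exp(ΔT) + (2)·1 = 0 ⇒ exp(ΔT) = -2
  r1: exp(i) + (1)·1 = 0 ⇒ exp(i) = -1
Π_1 = ΔT^-2 · i^-1 · X1

["-2", "-1", "1", "0"]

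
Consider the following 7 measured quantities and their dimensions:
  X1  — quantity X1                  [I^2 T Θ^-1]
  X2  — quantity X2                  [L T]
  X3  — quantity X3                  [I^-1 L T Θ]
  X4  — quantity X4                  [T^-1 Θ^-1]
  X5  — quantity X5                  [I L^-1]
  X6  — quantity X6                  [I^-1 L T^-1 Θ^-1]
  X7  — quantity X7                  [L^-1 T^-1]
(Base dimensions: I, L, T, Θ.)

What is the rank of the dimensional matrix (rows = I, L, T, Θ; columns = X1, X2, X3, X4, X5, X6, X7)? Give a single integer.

Dimensional matrix (I×L×T×Θ by X1×X2×X3×X4×X5×X6×X7):
  I: [ 2  0 -1  0  1 -1  0]
  L: [ 0  1  1  0 -1  1 -1]
  T: [ 1  1  1 -1  0 -1 -1]
  Θ: [-1  0  1 -1  0 -1  0]
RREF → pivots at {X1,X2,X3} ⇒ r = 3

3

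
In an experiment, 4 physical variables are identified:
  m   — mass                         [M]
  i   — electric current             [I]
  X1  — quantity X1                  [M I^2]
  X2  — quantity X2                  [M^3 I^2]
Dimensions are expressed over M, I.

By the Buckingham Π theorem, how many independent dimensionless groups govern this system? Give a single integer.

Dimensional matrix (M×I by m×i×X1×X2):
  M: [ 1  0  1  3]
  I: [ 0  1  2  2]
Echelon form has 2 nonzero rows (pivots: m,i)
4 vars − rank 2 = 2 Π groups

2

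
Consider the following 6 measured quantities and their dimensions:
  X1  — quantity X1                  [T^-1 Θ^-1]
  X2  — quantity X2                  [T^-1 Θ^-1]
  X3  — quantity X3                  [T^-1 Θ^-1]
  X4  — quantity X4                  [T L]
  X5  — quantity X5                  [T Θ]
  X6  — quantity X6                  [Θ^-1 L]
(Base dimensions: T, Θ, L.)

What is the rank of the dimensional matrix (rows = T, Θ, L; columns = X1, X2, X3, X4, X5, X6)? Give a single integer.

2

Exponent matrix [T,Θ,L] × [X1,X2,X3,X4,X5,X6]:
  T: [-1 -1 -1  1  1  0]
  Θ: [-1 -1 -1  0  1 -1]
  L: [ 0  0  0  1  0  1]
Echelon form has 2 nonzero rows (pivots: X1,X4)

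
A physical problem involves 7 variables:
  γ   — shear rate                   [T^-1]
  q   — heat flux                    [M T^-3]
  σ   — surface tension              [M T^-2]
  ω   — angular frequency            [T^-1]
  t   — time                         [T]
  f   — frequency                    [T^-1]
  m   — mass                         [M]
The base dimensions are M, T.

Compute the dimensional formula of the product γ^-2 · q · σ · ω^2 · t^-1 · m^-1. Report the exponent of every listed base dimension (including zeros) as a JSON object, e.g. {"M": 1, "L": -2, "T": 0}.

{"M": 1, "T": -6}

Exponent matrix [M,T] × [γ,q,σ,ω,t,f,m]:
  M: [ 0  1  1  0  0  0  1]
  T: [-1 -3 -2 -1  1 -1  0]
  [M]: (-2)·0+(1)·1+(1)·1+(2)·0+(-1)·0+(-1)·1 = 1
  [T]: (-2)·-1+(1)·-3+(1)·-2+(2)·-1+(-1)·1+(-1)·0 = -6
⇒ M T^-6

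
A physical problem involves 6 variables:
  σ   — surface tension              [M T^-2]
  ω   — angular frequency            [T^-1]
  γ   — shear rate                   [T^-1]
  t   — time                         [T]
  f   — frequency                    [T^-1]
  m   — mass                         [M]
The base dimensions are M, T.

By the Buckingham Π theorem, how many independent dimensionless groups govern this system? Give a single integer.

Exponent matrix [M,T] × [σ,ω,γ,t,f,m]:
  M: [ 1  0  0  0  0  1]
  T: [-2 -1 -1  1 -1  0]
Row reduction gives pivot columns σ,ω; rank = 2
6 vars − rank 2 = 4 Π groups

4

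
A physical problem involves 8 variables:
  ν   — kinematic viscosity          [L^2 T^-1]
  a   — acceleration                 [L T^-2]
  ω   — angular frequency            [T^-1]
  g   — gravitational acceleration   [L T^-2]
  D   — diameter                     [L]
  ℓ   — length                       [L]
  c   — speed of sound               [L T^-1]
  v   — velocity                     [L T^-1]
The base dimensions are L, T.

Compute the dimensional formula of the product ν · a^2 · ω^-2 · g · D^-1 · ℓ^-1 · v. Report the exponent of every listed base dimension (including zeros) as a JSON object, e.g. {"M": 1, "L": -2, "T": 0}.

{"L": 4, "T": -6}

Dimensional matrix (L×T by ν×a×ω×g×D×ℓ×c×v):
  L: [ 2  1  0  1  1  1  1  1]
  T: [-1 -2 -1 -2  0  0 -1 -1]
  [L]: (1)·2+(2)·1+(-2)·0+(1)·1+(-1)·1+(-1)·1+(1)·1 = 4
  [T]: (1)·-1+(2)·-2+(-2)·-1+(1)·-2+(-1)·0+(-1)·0+(1)·-1 = -6
⇒ L^4 T^-6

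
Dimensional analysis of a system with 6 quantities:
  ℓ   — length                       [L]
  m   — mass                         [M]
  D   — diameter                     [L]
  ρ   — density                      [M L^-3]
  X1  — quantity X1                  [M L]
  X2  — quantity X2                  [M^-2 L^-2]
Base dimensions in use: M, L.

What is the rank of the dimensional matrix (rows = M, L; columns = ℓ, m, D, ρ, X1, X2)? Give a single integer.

Exponent matrix [M,L] × [ℓ,m,D,ρ,X1,X2]:
  M: [ 0  1  0  1  1 -2]
  L: [ 1  0  1 -3  1 -2]
Row reduction gives pivot columns ℓ,m; rank = 2

2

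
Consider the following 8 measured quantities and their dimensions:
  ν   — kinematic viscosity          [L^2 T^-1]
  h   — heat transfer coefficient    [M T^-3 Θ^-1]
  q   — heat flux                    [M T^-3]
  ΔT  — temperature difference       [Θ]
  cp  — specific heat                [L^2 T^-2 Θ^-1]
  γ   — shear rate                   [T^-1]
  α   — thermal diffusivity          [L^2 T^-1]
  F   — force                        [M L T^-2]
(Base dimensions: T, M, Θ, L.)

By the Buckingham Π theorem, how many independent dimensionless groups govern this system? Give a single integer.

4

Dimensional matrix (T×M×Θ×L by ν×h×q×ΔT×cp×γ×α×F):
  T: [-1 -3 -3  0 -2 -1 -1 -2]
  M: [ 0  1  1  0  0  0  0  1]
  Θ: [ 0 -1  0  1 -1  0  0  0]
  L: [ 2  0  0  0  2  0  2  1]
Row reduction gives pivot columns ν,h,q,cp; rank = 4
Π count = n − r = 8 − 4 = 4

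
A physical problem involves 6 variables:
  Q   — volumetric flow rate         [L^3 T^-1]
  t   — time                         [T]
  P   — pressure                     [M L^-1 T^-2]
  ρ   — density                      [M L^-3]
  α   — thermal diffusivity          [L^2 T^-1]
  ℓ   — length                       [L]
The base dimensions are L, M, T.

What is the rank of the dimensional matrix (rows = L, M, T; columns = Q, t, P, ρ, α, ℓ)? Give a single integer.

3

Write exponents as rows L,M,T / cols Q,t,P,ρ,α,ℓ:
  L: [ 3  0 -1 -3  2  1]
  M: [ 0  0  1  1  0  0]
  T: [-1  1 -2  0 -1  0]
Row reduction gives pivot columns Q,t,P; rank = 3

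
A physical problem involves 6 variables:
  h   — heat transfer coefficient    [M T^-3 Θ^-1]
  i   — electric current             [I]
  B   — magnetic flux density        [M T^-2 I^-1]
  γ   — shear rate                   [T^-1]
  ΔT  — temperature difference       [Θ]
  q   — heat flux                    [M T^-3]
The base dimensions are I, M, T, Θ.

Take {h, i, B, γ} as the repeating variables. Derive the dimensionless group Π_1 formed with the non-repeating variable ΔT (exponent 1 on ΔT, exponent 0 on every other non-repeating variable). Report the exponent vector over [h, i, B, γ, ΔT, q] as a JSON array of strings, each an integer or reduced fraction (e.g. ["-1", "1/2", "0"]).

["1", "-1", "-1", "-1", "1", "0"]

Exponent matrix [I,M,T,Θ] × [h,i,B,γ,ΔT,q]:
  I: [ 0  1 -1  0  0  0]
  M: [ 1  0  1  0  0  1]
  T: [-3  0 -2 -1  0 -3]
  Θ: [-1  0  0  0  1  0]
Row reduction gives pivot columns h,i,B,γ; rank = 4
Repeat: h,i,B,γ; free: ΔT,q
RREF:
  r0: [   1    0    0    0   -1    0]
  r1: [   0    1    0    0    1    1]
  r2: [   0    0    1    0    1    1]
  r3: [   0    0    0    1    1    1]
Fix exponent of ΔT at 1, q at 0; solve each RREF row for its pivot's exponent:
  r0: exp(h) + (-1)·1 = 0 ⇒ exp(h) = 1
  r1: exp(i) + (1)·1 = 0 ⇒ exp(i) = -1
  r2: exp(B) + (1)·1 = 0 ⇒ exp(B) = -1
  r3: exp(γ) + (1)·1 = 0 ⇒ exp(γ) = -1
Π_1 = h · i^-1 · B^-1 · γ^-1 · ΔT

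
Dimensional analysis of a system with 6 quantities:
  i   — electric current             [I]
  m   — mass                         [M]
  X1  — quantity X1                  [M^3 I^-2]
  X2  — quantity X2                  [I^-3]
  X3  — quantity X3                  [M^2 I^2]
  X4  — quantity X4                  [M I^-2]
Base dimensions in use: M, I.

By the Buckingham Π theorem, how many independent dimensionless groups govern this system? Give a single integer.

4

Dimensional matrix (M×I by i×m×X1×X2×X3×X4):
  M: [ 0  1  3  0  2  1]
  I: [ 1  0 -2 -3  2 -2]
Echelon form has 2 nonzero rows (pivots: i,m)
n=6, r=2 ⇒ 4 dimensionless groups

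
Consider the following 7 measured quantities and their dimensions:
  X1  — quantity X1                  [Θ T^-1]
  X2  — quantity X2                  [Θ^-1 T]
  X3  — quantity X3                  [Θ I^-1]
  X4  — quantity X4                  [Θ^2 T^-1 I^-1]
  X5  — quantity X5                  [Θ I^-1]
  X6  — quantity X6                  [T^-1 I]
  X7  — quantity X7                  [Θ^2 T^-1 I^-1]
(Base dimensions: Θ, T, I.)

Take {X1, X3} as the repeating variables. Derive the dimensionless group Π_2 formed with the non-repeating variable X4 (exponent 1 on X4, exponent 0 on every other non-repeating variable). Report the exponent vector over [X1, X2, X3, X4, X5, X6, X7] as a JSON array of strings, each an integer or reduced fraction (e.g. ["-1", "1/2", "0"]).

Write exponents as rows Θ,T,I / cols X1,X2,X3,X4,X5,X6,X7:
  Θ: [ 1 -1  1  2  1  0  2]
  T: [-1  1  0 -1  0 -1 -1]
  I: [ 0  0 -1 -1 -1  1 -1]
Row reduction gives pivot columns X1,X3; rank = 2
Repeat: X1,X3; free: X2,X4,X5,X6,X7
RREF:
  r0: [   1   -1    0    1    0    1    1]
  r1: [   0    0    1    1    1   -1    1]
  r2: [   0    0    0    0    0    0    0]
Fix exponent of X4 at 1, X2 at 0, X5 at 0, X6 at 0, X7 at 0; solve each RREF row for its pivot's exponent:
  r0: exp(X1) + (1)·1 = 0 ⇒ exp(X1) = -1
  r1: exp(X3) + (1)·1 = 0 ⇒ exp(X3) = -1
Π_2 = X1^-1 · X3^-1 · X4

["-1", "0", "-1", "1", "0", "0", "0"]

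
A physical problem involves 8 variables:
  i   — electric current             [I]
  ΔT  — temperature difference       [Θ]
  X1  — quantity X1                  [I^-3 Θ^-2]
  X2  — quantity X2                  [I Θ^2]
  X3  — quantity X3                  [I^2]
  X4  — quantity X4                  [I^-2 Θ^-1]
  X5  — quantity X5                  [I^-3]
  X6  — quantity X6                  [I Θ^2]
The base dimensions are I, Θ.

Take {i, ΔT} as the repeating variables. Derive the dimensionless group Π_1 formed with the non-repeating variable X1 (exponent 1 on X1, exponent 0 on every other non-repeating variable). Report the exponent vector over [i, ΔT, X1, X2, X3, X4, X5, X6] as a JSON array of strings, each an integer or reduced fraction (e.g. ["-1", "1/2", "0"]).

["3", "2", "1", "0", "0", "0", "0", "0"]

Write exponents as rows I,Θ / cols i,ΔT,X1,X2,X3,X4,X5,X6:
  I: [ 1  0 -3  1  2 -2 -3  1]
  Θ: [ 0  1 -2  2  0 -1  0  2]
Row reduction gives pivot columns i,ΔT; rank = 2
Repeat: i,ΔT; free: X1,X2,X3,X4,X5,X6
RREF:
  r0: [   1    0   -3    1    2   -2   -3    1]
  r1: [   0    1   -2    2    0   -1    0    2]
Fix exponent of X1 at 1, X2 at 0, X3 at 0, X4 at 0, X5 at 0, X6 at 0; solve each RREF row for its pivot's exponent:
  r0: exp(i) + (-3)·1 = 0 ⇒ exp(i) = 3
  r1: exp(ΔT) + (-2)·1 = 0 ⇒ exp(ΔT) = 2
Π_1 = i^3 · ΔT^2 · X1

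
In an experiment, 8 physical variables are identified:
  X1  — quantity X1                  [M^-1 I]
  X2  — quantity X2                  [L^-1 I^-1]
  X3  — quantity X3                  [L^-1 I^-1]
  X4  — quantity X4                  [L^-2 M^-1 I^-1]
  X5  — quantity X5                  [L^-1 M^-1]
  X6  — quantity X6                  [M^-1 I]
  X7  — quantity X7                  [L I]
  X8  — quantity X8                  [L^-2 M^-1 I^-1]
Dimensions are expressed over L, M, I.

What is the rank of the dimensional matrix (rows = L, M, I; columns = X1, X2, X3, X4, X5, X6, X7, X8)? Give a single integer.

Exponent matrix [L,M,I] × [X1,X2,X3,X4,X5,X6,X7,X8]:
  L: [ 0 -1 -1 -2 -1  0  1 -2]
  M: [-1  0  0 -1 -1 -1  0 -1]
  I: [ 1 -1 -1 -1  0  1  1 -1]
RREF → pivots at {X1,X2} ⇒ r = 2

2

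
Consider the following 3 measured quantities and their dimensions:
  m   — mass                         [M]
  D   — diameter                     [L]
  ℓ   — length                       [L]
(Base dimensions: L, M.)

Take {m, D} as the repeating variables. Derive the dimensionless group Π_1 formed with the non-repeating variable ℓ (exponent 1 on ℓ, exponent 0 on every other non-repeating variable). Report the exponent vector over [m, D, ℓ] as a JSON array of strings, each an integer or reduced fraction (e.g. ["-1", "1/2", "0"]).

["0", "-1", "1"]

Exponent matrix [L,M] × [m,D,ℓ]:
  L: [ 0  1  1]
  M: [ 1  0  0]
RREF → pivots at {m,D} ⇒ r = 2
Pivot set = {m,D}, free = {ℓ}
RREF:
  r0: [   1    0    0]
  r1: [   0    1    1]
Fix exponent of ℓ at 1; solve each RREF row for its pivot's exponent:
  r0: exp(m) + (0)·1 = 0 ⇒ exp(m) = 0
  r1: exp(D) + (1)·1 = 0 ⇒ exp(D) = -1
Π_1 = D^-1 · ℓ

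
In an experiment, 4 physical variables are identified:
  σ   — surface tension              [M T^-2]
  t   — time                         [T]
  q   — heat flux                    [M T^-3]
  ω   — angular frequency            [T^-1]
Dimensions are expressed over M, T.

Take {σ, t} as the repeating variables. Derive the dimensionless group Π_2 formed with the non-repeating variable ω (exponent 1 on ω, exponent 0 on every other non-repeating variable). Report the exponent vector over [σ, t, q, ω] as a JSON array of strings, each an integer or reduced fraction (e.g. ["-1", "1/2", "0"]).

["0", "1", "0", "1"]

Exponent matrix [M,T] × [σ,t,q,ω]:
  M: [ 1  0  1  0]
  T: [-2  1 -3 -1]
Echelon form has 2 nonzero rows (pivots: σ,t)
Repeat: σ,t; free: q,ω
RREF:
  r0: [   1    0    1    0]
  r1: [   0    1   -1   -1]
Fix exponent of ω at 1, q at 0; solve each RREF row for its pivot's exponent:
  r0: exp(σ) + (0)·1 = 0 ⇒ exp(σ) = 0
  r1: exp(t) + (-1)·1 = 0 ⇒ exp(t) = 1
Π_2 = t · ω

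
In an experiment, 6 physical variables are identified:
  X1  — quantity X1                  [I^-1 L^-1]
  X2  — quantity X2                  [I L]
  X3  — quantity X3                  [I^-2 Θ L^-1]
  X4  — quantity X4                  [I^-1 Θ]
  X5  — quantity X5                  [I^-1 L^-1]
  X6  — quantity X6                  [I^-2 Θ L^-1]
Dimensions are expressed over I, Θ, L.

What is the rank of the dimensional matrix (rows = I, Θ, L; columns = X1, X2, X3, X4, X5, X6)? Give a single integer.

Dimensional matrix (I×Θ×L by X1×X2×X3×X4×X5×X6):
  I: [-1  1 -2 -1 -1 -2]
  Θ: [ 0  0  1  1  0  1]
  L: [-1  1 -1  0 -1 -1]
RREF → pivots at {X1,X3} ⇒ r = 2

2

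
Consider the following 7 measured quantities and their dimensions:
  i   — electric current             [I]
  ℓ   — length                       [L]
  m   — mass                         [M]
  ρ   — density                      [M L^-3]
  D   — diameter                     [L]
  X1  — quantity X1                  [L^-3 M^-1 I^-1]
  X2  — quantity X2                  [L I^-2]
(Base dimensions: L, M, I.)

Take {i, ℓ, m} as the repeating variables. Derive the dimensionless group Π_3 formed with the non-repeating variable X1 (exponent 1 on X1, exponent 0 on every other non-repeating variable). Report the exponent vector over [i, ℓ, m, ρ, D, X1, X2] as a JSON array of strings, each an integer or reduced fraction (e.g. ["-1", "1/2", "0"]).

["1", "3", "1", "0", "0", "1", "0"]

Write exponents as rows L,M,I / cols i,ℓ,m,ρ,D,X1,X2:
  L: [ 0  1  0 -3  1 -3  1]
  M: [ 0  0  1  1  0 -1  0]
  I: [ 1  0  0  0  0 -1 -2]
Row reduction gives pivot columns i,ℓ,m; rank = 3
Pivot set = {i,ℓ,m}, free = {ρ,D,X1,X2}
RREF:
  r0: [   1    0    0    0    0   -1   -2]
  r1: [   0    1    0   -3    1   -3    1]
  r2: [   0    0    1    1    0   -1    0]
Fix exponent of X1 at 1, ρ at 0, D at 0, X2 at 0; solve each RREF row for its pivot's exponent:
  r0: exp(i) + (-1)·1 = 0 ⇒ exp(i) = 1
  r1: exp(ℓ) + (-3)·1 = 0 ⇒ exp(ℓ) = 3
  r2: exp(m) + (-1)·1 = 0 ⇒ exp(m) = 1
Π_3 = i · ℓ^3 · m · X1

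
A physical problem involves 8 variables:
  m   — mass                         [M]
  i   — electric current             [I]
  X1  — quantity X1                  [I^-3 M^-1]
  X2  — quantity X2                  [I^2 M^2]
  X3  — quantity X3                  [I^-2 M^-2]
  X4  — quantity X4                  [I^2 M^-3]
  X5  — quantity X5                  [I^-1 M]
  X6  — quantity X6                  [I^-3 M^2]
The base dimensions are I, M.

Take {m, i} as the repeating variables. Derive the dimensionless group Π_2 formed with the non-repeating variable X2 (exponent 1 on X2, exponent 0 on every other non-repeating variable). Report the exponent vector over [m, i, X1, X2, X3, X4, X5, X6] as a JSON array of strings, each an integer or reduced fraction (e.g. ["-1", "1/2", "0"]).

Dimensional matrix (I×M by m×i×X1×X2×X3×X4×X5×X6):
  I: [ 0  1 -3  2 -2  2 -1 -3]
  M: [ 1  0 -1  2 -2 -3  1  2]
Echelon form has 2 nonzero rows (pivots: m,i)
Pivot set = {m,i}, free = {X1,X2,X3,X4,X5,X6}
RREF:
  r0: [   1    0   -1    2   -2   -3    1    2]
  r1: [   0    1   -3    2   -2    2   -1   -3]
Fix exponent of X2 at 1, X1 at 0, X3 at 0, X4 at 0, X5 at 0, X6 at 0; solve each RREF row for its pivot's exponent:
  r0: exp(m) + (2)·1 = 0 ⇒ exp(m) = -2
  r1: exp(i) + (2)·1 = 0 ⇒ exp(i) = -2
Π_2 = m^-2 · i^-2 · X2

["-2", "-2", "0", "1", "0", "0", "0", "0"]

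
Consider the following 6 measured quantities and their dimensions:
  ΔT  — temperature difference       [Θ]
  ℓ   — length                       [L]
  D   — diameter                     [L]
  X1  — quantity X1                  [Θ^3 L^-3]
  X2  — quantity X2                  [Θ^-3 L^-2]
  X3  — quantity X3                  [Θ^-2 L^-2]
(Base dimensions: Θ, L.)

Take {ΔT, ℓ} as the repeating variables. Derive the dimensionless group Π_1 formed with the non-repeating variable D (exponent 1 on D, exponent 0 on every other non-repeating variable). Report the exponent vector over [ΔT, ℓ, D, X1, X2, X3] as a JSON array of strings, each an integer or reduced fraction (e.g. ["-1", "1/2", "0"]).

Write exponents as rows Θ,L / cols ΔT,ℓ,D,X1,X2,X3:
  Θ: [ 1  0  0  3 -3 -2]
  L: [ 0  1  1 -3 -2 -2]
Echelon form has 2 nonzero rows (pivots: ΔT,ℓ)
Repeat: ΔT,ℓ; free: D,X1,X2,X3
RREF:
  r0: [   1    0    0    3   -3   -2]
  r1: [   0    1    1   -3   -2   -2]
Fix exponent of D at 1, X1 at 0, X2 at 0, X3 at 0; solve each RREF row for its pivot's exponent:
  r0: exp(ΔT) + (0)·1 = 0 ⇒ exp(ΔT) = 0
  r1: exp(ℓ) + (1)·1 = 0 ⇒ exp(ℓ) = -1
Π_1 = ℓ^-1 · D

["0", "-1", "1", "0", "0", "0"]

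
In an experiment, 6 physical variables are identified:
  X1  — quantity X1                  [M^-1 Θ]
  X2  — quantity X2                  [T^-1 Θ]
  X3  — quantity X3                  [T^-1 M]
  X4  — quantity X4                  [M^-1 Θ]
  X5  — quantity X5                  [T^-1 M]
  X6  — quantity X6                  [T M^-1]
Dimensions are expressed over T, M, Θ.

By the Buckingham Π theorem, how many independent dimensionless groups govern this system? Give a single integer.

Dimensional matrix (T×M×Θ by X1×X2×X3×X4×X5×X6):
  T: [ 0 -1 -1  0 -1  1]
  M: [-1  0  1 -1  1 -1]
  Θ: [ 1  1  0  1  0  0]
Row reduction gives pivot columns X1,X2; rank = 2
6 vars − rank 2 = 4 Π groups

4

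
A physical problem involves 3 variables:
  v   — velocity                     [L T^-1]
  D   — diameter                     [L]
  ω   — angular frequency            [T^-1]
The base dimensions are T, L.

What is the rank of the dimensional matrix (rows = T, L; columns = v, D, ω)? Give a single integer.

Exponent matrix [T,L] × [v,D,ω]:
  T: [-1  0 -1]
  L: [ 1  1  0]
Row reduction gives pivot columns v,D; rank = 2

2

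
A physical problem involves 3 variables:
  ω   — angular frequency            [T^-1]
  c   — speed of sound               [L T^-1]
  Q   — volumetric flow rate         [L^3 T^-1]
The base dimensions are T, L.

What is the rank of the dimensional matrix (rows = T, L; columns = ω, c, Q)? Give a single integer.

2

Write exponents as rows T,L / cols ω,c,Q:
  T: [-1 -1 -1]
  L: [ 0  1  3]
RREF → pivots at {ω,c} ⇒ r = 2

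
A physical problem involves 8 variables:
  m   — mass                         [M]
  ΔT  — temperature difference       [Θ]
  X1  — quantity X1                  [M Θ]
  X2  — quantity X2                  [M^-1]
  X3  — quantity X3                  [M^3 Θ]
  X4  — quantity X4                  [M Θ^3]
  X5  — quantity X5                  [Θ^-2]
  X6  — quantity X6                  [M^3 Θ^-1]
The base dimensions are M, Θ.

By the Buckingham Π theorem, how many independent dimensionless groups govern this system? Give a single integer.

Write exponents as rows M,Θ / cols m,ΔT,X1,X2,X3,X4,X5,X6:
  M: [ 1  0  1 -1  3  1  0  3]
  Θ: [ 0  1  1  0  1  3 -2 -1]
Row reduction gives pivot columns m,ΔT; rank = 2
Π count = n − r = 8 − 2 = 6

6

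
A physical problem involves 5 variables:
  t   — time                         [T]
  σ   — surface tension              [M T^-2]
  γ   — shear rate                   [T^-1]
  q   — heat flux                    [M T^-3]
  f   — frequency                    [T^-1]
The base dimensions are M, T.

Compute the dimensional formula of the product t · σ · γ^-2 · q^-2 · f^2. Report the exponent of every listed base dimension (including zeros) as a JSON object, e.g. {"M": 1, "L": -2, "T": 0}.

{"M": -1, "T": 5}

Exponent matrix [M,T] × [t,σ,γ,q,f]:
  M: [ 0  1  0  1  0]
  T: [ 1 -2 -1 -3 -1]
  [M]: (1)·0+(1)·1+(-2)·0+(-2)·1+(2)·0 = -1
  [T]: (1)·1+(1)·-2+(-2)·-1+(-2)·-3+(2)·-1 = 5
⇒ M^-1 T^5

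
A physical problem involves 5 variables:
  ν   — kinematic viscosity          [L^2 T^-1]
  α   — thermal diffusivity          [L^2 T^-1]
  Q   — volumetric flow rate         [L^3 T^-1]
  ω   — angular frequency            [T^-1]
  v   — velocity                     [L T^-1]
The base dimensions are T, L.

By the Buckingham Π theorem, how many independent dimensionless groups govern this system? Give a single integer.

3

Dimensional matrix (T×L by ν×α×Q×ω×v):
  T: [-1 -1 -1 -1 -1]
  L: [ 2  2  3  0  1]
Echelon form has 2 nonzero rows (pivots: ν,Q)
5 vars − rank 2 = 3 Π groups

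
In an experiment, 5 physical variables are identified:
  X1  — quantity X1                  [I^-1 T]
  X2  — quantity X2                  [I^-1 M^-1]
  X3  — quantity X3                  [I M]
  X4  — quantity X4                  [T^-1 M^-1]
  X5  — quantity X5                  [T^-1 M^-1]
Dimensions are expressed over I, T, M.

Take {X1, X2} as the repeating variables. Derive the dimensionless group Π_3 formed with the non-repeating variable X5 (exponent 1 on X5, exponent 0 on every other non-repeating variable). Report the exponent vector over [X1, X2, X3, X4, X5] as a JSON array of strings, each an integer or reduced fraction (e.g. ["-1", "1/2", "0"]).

["1", "-1", "0", "0", "1"]

Exponent matrix [I,T,M] × [X1,X2,X3,X4,X5]:
  I: [-1 -1  1  0  0]
  T: [ 1  0  0 -1 -1]
  M: [ 0 -1  1 -1 -1]
Row reduction gives pivot columns X1,X2; rank = 2
Pivot set = {X1,X2}, free = {X3,X4,X5}
RREF:
  r0: [   1    0    0   -1   -1]
  r1: [   0    1   -1    1    1]
  r2: [   0    0    0    0    0]
Fix exponent of X5 at 1, X3 at 0, X4 at 0; solve each RREF row for its pivot's exponent:
  r0: exp(X1) + (-1)·1 = 0 ⇒ exp(X1) = 1
  r1: exp(X2) + (1)·1 = 0 ⇒ exp(X2) = -1
Π_3 = X1 · X2^-1 · X5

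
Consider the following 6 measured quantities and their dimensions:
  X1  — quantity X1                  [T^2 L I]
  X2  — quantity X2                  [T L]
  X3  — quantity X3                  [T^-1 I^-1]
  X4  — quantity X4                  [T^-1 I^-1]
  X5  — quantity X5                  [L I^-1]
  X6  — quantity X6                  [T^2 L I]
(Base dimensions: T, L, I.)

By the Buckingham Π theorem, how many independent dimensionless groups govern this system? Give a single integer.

Write exponents as rows T,L,I / cols X1,X2,X3,X4,X5,X6:
  T: [ 2  1 -1 -1  0  2]
  L: [ 1  1  0  0  1  1]
  I: [ 1  0 -1 -1 -1  1]
Row reduction gives pivot columns X1,X2; rank = 2
n=6, r=2 ⇒ 4 dimensionless groups

4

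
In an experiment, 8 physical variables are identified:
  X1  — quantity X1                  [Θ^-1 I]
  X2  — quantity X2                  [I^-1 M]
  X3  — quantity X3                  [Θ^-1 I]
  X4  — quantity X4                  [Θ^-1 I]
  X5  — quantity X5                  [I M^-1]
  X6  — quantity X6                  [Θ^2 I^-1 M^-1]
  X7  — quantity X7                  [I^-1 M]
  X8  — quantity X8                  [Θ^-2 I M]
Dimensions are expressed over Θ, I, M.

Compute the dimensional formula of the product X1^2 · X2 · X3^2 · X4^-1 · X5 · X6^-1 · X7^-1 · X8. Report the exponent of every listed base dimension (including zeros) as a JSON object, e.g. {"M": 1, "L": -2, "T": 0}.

{"Θ": -7, "I": 6, "M": 1}

Write exponents as rows Θ,I,M / cols X1,X2,X3,X4,X5,X6,X7,X8:
  Θ: [-1  0 -1 -1  0  2  0 -2]
  I: [ 1 -1  1  1  1 -1 -1  1]
  M: [ 0  1  0  0 -1 -1  1  1]
  [Θ]: (2)·-1+(1)·0+(2)·-1+(-1)·-1+(1)·0+(-1)·2+(-1)·0+(1)·-2 = -7
  [I]: (2)·1+(1)·-1+(2)·1+(-1)·1+(1)·1+(-1)·-1+(-1)·-1+(1)·1 = 6
  [M]: (2)·0+(1)·1+(2)·0+(-1)·0+(1)·-1+(-1)·-1+(-1)·1+(1)·1 = 1
⇒ Θ^-7 I^6 M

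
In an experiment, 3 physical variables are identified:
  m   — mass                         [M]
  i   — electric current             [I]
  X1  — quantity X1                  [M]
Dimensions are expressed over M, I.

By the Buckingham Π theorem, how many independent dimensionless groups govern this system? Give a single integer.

1

Write exponents as rows M,I / cols m,i,X1:
  M: [ 1  0  1]
  I: [ 0  1  0]
Row reduction gives pivot columns m,i; rank = 2
3 vars − rank 2 = 1 Π group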